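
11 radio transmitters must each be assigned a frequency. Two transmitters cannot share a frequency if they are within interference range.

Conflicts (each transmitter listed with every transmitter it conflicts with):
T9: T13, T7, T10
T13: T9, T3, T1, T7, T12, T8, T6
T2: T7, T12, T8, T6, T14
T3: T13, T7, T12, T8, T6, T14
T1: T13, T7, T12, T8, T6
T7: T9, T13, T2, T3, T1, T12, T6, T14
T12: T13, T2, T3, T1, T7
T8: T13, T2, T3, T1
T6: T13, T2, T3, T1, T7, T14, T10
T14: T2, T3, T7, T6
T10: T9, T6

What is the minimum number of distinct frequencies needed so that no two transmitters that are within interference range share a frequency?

T3, T7, T6, T14 all conflict with each other, so at least 4 frequencies are needed.
4 frequencies suffice: T9=3, T13=2, T2=4, T3=4, T1=4, T7=1, T12=3, T8=1, T6=3, T14=2, T10=1. No two conflicting transmitters share a frequency.

4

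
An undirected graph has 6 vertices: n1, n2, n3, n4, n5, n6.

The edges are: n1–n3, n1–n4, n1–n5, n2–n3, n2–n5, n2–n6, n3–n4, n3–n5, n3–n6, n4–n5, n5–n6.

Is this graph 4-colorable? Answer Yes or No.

Yes

The chromatic number is 4. n1, n3, n4, n5 are pairwise adjacent (a clique of size 4), so at least 4 colors are needed.
4 colors suffice: color 1 → {n5}; color 2 → {n3}; color 3 → {n4, n6}; color 4 → {n1, n2}.
That is already a proper 4-coloring.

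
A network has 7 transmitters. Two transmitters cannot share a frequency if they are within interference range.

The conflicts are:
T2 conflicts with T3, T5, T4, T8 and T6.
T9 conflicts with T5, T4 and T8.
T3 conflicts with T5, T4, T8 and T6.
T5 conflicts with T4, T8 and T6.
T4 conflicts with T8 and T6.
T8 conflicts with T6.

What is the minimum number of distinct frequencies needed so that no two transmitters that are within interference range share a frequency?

T2, T3, T5, T4, T8, T6 are mutually in conflict, so at least 6 frequencies are needed.
Using 6 frequencies: T2=6, T9=4, T3=4, T5=1, T4=3, T8=2, T6=5. No two conflicting transmitters share a frequency.

6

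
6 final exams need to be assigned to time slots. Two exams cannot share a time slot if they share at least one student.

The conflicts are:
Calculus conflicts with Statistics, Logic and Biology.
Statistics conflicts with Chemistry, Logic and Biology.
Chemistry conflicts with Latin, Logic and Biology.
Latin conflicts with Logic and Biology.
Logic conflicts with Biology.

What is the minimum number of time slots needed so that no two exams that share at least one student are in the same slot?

Chemistry, Latin, Logic, Biology all conflict with each other, so at least 4 time slots are needed.
4 time slots suffice: time slot 1 → {Logic}; time slot 2 → {Biology}; time slot 3 → {Statistics, Latin}; time slot 4 → {Calculus, Chemistry}. No two conflicting exams share a time slot.

4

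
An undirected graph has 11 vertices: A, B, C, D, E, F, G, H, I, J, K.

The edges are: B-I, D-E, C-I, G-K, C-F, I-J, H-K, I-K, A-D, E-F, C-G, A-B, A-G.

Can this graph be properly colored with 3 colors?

The chromatic number is 3. The cycle A-G-C-I-B-A has odd length 5, so it cannot be 2-colored; at least 3 colors are needed.
One proper 3-coloring: A=2, B=3, C=2, D=1, E=2, F=1, G=1, H=1, I=1, J=2, K=2.
That is already a proper 3-coloring.

Yes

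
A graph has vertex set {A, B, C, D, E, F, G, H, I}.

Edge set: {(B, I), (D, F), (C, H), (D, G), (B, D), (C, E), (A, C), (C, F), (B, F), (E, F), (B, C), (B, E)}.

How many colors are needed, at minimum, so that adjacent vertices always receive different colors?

B, C, E, F form a clique, so at least 4 colors are needed.
4 colors suffice: color 1 → {A, B, G, H}; color 2 → {C, D, I}; color 3 → {F}; color 4 → {E}. Each edge has distinct colors on its endpoints.

4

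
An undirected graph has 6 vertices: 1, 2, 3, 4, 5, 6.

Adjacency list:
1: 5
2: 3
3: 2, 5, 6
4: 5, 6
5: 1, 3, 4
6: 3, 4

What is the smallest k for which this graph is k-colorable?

4 and 5 are adjacent, so at least 2 colors are needed.
2 colors suffice: 1=blue, 2=red, 3=blue, 4=blue, 5=red, 6=red. Each edge has distinct colors on its endpoints.

2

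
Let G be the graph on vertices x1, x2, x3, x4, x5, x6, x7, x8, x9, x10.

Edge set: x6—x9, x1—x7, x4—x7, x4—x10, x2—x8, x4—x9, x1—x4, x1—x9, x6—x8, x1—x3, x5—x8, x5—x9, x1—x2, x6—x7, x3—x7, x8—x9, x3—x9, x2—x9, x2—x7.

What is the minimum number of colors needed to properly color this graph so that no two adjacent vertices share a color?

x1, x3, x9 are mutually adjacent, so at least 3 colors are needed.
3 colors suffice: color red → {x7, x9, x10}; color blue → {x1, x8}; color green → {x2, x3, x4, x5, x6}. Each edge has distinct colors on its endpoints.

3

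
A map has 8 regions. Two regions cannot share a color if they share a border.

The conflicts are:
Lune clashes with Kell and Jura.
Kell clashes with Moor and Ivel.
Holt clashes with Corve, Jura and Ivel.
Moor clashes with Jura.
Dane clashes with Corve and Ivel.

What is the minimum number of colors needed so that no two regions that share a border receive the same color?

3

The cycle Kell-Moor-Jura-Holt-Ivel-Kell has odd length 5, so it cannot be 2-colored; at least 3 colors are needed.
A valid assignment using 3 colors: Lune=3, Kell=2, Holt=2, Moor=3, Dane=2, Corve=1, Jura=1, Ivel=1. No two conflicting regions share a color.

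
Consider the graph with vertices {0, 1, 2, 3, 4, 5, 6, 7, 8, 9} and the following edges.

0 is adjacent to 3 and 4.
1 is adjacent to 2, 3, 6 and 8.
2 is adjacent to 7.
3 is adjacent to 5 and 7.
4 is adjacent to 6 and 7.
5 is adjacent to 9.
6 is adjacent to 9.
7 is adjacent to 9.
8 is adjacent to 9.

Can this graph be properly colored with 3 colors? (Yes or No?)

The chromatic number is 3. The cycle 6-4-0-3-1-6 has odd length 5, so it cannot be 2-colored; at least 3 colors are needed.
3 colors suffice: 0=red, 1=red, 2=blue, 3=blue, 4=blue, 5=red, 6=green, 7=red, 8=green, 9=blue.
That is already a proper 3-coloring.

Yes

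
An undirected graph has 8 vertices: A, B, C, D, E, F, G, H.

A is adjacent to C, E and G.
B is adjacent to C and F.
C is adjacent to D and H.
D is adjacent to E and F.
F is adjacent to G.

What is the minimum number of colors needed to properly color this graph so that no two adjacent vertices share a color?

3

The cycle D-F-G-A-C-D has odd length 5, so it cannot be 2-colored; at least 3 colors are needed.
One proper 3-coloring: A=blue, B=blue, C=red, D=blue, E=red, F=red, G=green, H=blue. No two adjacent vertices share a color.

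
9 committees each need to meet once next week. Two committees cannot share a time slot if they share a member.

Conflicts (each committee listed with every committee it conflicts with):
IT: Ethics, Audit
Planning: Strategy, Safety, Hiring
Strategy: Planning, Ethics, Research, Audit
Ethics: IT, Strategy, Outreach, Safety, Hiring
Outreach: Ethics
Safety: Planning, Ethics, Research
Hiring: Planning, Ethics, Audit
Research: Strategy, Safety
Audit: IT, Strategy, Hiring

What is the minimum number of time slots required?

2

Strategy and Research conflict, so at least 2 time slots are needed.
Using 2 time slots: IT=2, Planning=1, Strategy=2, Ethics=1, Outreach=2, Safety=2, Hiring=2, Research=1, Audit=1. No two conflicting committees share a time slot.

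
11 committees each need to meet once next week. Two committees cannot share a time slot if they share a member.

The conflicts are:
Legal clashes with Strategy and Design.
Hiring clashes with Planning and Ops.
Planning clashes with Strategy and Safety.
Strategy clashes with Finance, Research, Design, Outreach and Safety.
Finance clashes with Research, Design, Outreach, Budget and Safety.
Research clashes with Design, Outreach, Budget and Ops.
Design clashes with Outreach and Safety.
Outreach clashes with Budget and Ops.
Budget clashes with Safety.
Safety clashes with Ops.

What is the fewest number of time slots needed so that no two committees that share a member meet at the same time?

Strategy, Finance, Research, Design, Outreach are mutually in conflict, so at least 5 time slots are needed.
5 time slots suffice: time slot 1 → {Strategy, Budget, Ops}; time slot 2 → {Legal, Hiring, Outreach, Safety}; time slot 3 → {Planning, Design}; time slot 4 → {Research}; time slot 5 → {Finance}. Every pair that conflicts lands in different time slots.

5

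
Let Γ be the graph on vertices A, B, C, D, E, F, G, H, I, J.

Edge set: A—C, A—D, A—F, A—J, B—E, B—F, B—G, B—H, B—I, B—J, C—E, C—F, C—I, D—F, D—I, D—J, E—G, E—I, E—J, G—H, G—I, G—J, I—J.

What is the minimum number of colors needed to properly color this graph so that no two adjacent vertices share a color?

5

B, E, G, I, J form a clique, so at least 5 colors are needed.
One proper 5-coloring: A=2, B=2, C=1, D=4, E=5, F=3, G=4, H=1, I=3, J=1. No two adjacent vertices share a color.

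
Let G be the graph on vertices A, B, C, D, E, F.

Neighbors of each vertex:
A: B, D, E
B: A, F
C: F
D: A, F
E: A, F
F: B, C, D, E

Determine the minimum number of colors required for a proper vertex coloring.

A and B are adjacent, so at least 2 colors are needed.
2 colors suffice: color 1 → {A, F}; color 2 → {B, C, D, E}. Every edge joins two different colors.

2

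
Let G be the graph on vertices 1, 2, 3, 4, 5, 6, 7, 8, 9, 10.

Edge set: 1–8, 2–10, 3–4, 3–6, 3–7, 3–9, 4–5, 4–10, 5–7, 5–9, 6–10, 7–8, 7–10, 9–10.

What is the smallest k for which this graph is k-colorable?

2

1 and 8 are adjacent, so at least 2 colors are needed.
2 colors suffice: color a → {3, 5, 8, 10}; color b → {1, 2, 4, 6, 7, 9}. Every edge joins two different colors.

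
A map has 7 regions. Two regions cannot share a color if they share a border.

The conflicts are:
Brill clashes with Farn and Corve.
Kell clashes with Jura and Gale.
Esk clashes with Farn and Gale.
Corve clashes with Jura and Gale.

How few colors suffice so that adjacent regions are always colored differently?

The cycle Farn-Brill-Corve-Gale-Esk-Farn has odd length 5, so it cannot be 2-colored; at least 3 colors are needed.
A valid assignment using 3 colors: Brill=1, Kell=2, Esk=2, Farn=3, Corve=2, Jura=1, Gale=1. Each listed conflict is separated.

3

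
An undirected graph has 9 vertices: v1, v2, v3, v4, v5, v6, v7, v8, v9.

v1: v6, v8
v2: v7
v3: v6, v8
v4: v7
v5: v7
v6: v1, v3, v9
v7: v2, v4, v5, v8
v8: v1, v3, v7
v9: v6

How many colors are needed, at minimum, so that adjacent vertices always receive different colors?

v3 and v8 are adjacent, so at least 2 colors are needed.
A valid assignment using 2 colors: v1=1, v2=2, v3=1, v4=2, v5=2, v6=2, v7=1, v8=2, v9=1. Each edge has distinct colors on its endpoints.

2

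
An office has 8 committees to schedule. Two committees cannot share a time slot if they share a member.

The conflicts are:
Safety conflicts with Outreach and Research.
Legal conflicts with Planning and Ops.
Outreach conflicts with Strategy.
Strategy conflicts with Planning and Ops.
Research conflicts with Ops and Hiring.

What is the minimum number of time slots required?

The cycle Strategy-Outreach-Safety-Research-Ops-Strategy has odd length 5, so it cannot be 2-colored; at least 3 time slots are needed.
3 time slots suffice: time slot 1 → {Safety, Planning, Ops, Hiring}; time slot 2 → {Legal, Strategy, Research}; time slot 3 → {Outreach}. Every pair that conflicts lands in different time slots.

3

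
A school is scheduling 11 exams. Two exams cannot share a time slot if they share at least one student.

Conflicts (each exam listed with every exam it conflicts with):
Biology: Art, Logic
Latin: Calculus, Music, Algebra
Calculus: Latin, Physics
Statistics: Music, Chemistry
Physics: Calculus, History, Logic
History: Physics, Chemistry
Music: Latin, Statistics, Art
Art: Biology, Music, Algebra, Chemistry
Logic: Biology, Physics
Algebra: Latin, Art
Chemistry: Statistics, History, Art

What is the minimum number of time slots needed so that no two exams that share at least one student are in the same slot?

3

The cycle Music-Latin-Calculus-Physics-History-Chemistry-Art-Music has odd length 7, so it cannot be 2-colored; at least 3 time slots are needed.
3 time slots suffice: time slot 1 → {Latin, Statistics, Physics, Art}; time slot 2 → {Biology, Calculus, Music, Algebra, Chemistry}; time slot 3 → {History, Logic}. Each listed conflict is separated.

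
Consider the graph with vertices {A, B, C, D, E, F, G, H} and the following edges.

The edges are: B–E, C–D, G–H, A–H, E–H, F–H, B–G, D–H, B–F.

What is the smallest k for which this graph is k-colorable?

B and E are adjacent, so at least 2 colors are needed.
A valid assignment using 2 colors: A=blue, B=red, C=red, D=blue, E=blue, F=blue, G=blue, H=red. Every edge joins two different colors.

2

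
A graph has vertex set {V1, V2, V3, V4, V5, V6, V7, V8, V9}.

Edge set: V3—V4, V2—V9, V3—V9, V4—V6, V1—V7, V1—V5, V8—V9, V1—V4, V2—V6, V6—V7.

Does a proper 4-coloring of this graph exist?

The chromatic number is 3. The cycle V6-V2-V9-V3-V4-V6 has odd length 5, so it cannot be 2-colored; at least 3 colors are needed.
3 colors suffice: color 1 → {V1, V6, V9}; color 2 → {V2, V4, V5, V7, V8}; color 3 → {V3}.
Since 4 ≥ 3, a proper 4-coloring certainly exists.

Yes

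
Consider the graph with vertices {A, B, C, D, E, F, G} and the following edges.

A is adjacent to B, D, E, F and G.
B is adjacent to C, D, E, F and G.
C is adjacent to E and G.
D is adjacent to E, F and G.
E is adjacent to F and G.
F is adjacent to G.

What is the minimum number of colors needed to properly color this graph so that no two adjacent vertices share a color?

6

A, B, D, E, F, G are mutually adjacent (a clique of size 6), so at least 6 colors are needed.
6 colors suffice: color 1 → {E}; color 2 → {B}; color 3 → {G}; color 4 → {A, C}; color 5 → {D}; color 6 → {F}. Every edge joins two different colors.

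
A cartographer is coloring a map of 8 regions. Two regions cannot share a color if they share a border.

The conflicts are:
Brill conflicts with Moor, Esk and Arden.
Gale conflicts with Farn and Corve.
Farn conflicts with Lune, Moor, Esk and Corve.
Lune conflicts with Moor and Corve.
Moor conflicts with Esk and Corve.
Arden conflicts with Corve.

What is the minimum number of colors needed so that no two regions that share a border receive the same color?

4

Farn, Lune, Moor, Corve pairwise conflict, so at least 4 colors are needed.
4 colors suffice: Brill=3, Gale=2, Farn=3, Lune=4, Moor=2, Esk=1, Arden=2, Corve=1. Each listed conflict is separated.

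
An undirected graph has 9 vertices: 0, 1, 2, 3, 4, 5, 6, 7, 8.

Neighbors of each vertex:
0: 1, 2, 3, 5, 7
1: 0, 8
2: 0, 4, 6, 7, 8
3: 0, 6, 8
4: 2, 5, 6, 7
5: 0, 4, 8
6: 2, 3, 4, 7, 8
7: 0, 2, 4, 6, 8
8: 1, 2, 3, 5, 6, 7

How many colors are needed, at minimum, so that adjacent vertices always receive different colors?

4

2, 4, 6, 7 are mutually adjacent (a clique of size 4), so at least 4 colors are needed.
4 colors suffice: color red → {0, 4, 8}; color blue → {1, 2, 3, 5}; color green → {6}; color yellow → {7}. Every edge joins two different colors.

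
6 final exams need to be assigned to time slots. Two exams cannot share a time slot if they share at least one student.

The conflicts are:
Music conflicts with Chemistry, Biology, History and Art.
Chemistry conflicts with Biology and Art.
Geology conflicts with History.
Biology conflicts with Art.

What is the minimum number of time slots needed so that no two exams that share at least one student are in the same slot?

4

Music, Chemistry, Biology, Art are mutually in conflict, so at least 4 time slots are needed.
Using 4 time slots: Music=1, Chemistry=4, Geology=1, Biology=2, History=2, Art=3. No two conflicting exams share a time slot.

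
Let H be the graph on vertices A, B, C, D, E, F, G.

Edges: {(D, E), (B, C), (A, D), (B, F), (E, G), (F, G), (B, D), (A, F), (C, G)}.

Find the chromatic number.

3

The cycle E-D-A-F-G-E has odd length 5, so it cannot be 2-colored; at least 3 colors are needed.
3 colors suffice: A=2, B=2, C=3, D=1, E=2, F=3, G=1. Every edge joins two different colors.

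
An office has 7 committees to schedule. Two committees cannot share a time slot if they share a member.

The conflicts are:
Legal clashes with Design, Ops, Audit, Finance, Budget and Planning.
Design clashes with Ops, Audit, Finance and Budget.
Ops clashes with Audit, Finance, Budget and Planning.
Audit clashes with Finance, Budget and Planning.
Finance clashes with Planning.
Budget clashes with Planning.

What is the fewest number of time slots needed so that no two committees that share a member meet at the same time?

Legal, Design, Ops, Audit, Budget are mutually in conflict, so at least 5 time slots are needed.
5 time slots suffice: time slot 1 → {Legal}; time slot 2 → {Ops}; time slot 3 → {Audit}; time slot 4 → {Finance, Budget}; time slot 5 → {Design, Planning}. Each listed conflict is separated.

5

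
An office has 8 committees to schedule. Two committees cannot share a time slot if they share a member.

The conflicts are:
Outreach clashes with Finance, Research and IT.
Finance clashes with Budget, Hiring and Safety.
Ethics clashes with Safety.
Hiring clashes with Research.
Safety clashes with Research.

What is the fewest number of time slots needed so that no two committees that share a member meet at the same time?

2

Finance and Hiring conflict, so at least 2 time slots are needed.
2 time slots suffice: time slot 1 → {Finance, Ethics, Research, IT}; time slot 2 → {Outreach, Budget, Hiring, Safety}. No two conflicting committees share a time slot.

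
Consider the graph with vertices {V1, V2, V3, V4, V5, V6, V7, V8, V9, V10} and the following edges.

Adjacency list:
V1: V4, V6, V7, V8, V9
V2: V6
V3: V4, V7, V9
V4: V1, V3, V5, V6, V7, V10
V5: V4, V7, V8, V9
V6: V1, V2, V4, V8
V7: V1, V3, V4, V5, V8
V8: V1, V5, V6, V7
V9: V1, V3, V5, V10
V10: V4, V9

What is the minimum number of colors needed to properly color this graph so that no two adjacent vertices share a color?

V1, V4, V7 form a triangle, so at least 3 colors are needed.
3 colors suffice: color R → {V2, V4, V8, V9}; color B → {V6, V7, V10}; color G → {V1, V3, V5}. No two adjacent vertices share a color.

3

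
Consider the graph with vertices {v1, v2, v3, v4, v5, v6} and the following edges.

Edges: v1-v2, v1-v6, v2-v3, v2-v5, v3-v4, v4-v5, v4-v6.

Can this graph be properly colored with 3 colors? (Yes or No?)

Yes

The chromatic number is 3. The cycle v6-v1-v2-v5-v4-v6 has odd length 5, so it cannot be 2-colored; at least 3 colors are needed.
A valid assignment using 3 colors: v1=2, v2=1, v3=2, v4=1, v5=2, v6=3.
That is already a proper 3-coloring.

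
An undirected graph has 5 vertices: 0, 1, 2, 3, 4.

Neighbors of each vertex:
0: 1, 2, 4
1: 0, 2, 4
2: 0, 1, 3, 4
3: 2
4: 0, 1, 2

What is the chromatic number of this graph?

4

0, 1, 2, 4 are pairwise adjacent (a clique of size 4), so at least 4 colors are needed.
4 colors suffice: color red → {2}; color blue → {1, 3}; color green → {0}; color yellow → {4}. Every edge joins two different colors.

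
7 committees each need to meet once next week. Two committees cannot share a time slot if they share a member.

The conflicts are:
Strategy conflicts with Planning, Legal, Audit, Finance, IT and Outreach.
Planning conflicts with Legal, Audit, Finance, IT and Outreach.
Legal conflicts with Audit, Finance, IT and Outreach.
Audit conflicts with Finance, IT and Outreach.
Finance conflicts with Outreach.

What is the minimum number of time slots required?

6

Strategy, Planning, Legal, Audit, Finance, Outreach pairwise conflict, so at least 6 time slots are needed.
6 time slots suffice: time slot 1 → {Planning}; time slot 2 → {Audit}; time slot 3 → {Legal}; time slot 4 → {Strategy}; time slot 5 → {IT, Outreach}; time slot 6 → {Finance}. No two conflicting committees share a time slot.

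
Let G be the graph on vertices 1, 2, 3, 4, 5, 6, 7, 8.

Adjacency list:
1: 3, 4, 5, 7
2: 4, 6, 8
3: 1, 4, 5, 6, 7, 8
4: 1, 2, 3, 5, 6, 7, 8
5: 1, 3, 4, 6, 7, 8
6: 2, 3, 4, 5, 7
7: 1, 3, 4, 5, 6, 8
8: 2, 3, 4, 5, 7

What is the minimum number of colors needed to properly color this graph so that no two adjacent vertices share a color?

5

3, 4, 5, 7, 8 form a clique, so at least 5 colors are needed.
5 colors suffice: 1=purple, 2=blue, 3=green, 4=red, 5=yellow, 6=purple, 7=blue, 8=purple. No two adjacent vertices share a color.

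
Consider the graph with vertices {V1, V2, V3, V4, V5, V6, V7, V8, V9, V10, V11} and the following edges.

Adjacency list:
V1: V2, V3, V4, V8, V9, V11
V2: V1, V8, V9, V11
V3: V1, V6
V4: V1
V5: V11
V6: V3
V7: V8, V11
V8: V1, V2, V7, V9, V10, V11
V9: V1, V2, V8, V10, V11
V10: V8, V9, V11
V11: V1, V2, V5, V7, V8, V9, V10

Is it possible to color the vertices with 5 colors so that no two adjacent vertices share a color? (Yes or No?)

Yes

The chromatic number is 5. V1, V2, V8, V9, V11 are mutually adjacent (a clique of size 5), so at least 5 colors are needed.
5 colors suffice: color 1 → {V3, V4, V11}; color 2 → {V1, V5, V6, V7, V10}; color 3 → {V8}; color 4 → {V9}; color 5 → {V2}.
That is already a proper 5-coloring.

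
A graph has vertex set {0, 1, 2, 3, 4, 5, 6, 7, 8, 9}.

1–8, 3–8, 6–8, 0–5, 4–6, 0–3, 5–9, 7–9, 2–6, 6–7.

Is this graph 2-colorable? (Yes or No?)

The cycle 7-9-5-0-3-8-6-7 has odd length 7, so it cannot be 2-colored; at least 3 colors are needed.
So 2 colors are not enough.

No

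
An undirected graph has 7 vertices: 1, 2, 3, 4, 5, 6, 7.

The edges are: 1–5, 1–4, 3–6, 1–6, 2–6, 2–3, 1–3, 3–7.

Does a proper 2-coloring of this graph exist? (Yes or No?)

No

1, 3, 6 are pairwise adjacent, so at least 3 colors are needed.
So 2 colors are not enough.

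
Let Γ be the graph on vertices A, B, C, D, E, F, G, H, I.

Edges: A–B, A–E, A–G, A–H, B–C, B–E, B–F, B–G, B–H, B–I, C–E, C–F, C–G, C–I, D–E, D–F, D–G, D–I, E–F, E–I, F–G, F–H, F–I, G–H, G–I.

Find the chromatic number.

B, C, E, F, I are pairwise adjacent (a clique of size 5), so at least 5 colors are needed.
5 colors suffice: color 1 → {A, F}; color 2 → {B, D}; color 3 → {E, G}; color 4 → {H, I}; color 5 → {C}. No two adjacent vertices share a color.

5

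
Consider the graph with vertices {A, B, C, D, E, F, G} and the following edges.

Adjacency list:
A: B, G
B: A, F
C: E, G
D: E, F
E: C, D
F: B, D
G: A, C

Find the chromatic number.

3

The cycle A-G-C-E-D-F-B-A has odd length 7, so it cannot be 2-colored; at least 3 colors are needed.
3 colors suffice: color 1 → {B, E, G}; color 2 → {A, C, F}; color 3 → {D}. Every edge joins two different colors.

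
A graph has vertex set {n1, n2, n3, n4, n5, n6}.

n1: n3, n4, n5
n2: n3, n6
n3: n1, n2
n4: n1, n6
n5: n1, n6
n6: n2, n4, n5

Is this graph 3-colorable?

The chromatic number is 3. The cycle n4-n1-n3-n2-n6-n4 has odd length 5, so it cannot be 2-colored; at least 3 colors are needed.
3 colors suffice: color 1 → {n1, n6}; color 2 → {n3, n4, n5}; color 3 → {n2}.
That is already a proper 3-coloring.

Yes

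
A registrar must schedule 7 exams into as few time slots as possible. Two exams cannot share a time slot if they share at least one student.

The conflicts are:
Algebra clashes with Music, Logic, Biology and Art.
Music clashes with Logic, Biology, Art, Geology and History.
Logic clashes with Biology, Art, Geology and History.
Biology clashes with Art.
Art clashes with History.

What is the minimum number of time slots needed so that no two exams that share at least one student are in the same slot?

5

Algebra, Music, Logic, Biology, Art are mutually in conflict, so at least 5 time slots are needed.
5 time slots suffice: Algebra=5, Music=1, Logic=2, Biology=4, Art=3, Geology=3, History=4. No two conflicting exams share a time slot.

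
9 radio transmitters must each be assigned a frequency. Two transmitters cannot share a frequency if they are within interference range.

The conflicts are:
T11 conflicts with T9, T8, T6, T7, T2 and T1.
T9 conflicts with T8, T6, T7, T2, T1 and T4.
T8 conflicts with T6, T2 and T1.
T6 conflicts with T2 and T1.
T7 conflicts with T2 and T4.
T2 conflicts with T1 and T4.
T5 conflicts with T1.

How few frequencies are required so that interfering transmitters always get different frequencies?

T11, T9, T8, T6, T2, T1 all conflict with each other, so at least 6 frequencies are needed.
6 frequencies suffice: frequency 1 → {T2, T5}; frequency 2 → {T9}; frequency 3 → {T11, T4}; frequency 4 → {T7, T1}; frequency 5 → {T8}; frequency 6 → {T6}. Each listed conflict is separated.

6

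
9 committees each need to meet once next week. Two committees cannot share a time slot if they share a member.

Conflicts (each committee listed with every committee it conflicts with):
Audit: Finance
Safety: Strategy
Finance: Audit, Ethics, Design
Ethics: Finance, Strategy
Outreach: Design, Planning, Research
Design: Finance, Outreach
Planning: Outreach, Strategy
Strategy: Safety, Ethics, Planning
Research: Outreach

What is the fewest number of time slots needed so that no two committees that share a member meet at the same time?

Planning and Strategy conflict, so at least 2 time slots are needed.
Using 2 time slots: Audit=2, Safety=2, Finance=1, Ethics=2, Outreach=1, Design=2, Planning=2, Strategy=1, Research=2. Each listed conflict is separated.

2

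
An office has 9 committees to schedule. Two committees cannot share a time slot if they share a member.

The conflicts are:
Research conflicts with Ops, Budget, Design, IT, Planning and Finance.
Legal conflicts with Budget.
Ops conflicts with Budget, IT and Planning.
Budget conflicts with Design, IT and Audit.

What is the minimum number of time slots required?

4

Research, Ops, Budget, IT all conflict with each other, so at least 4 time slots are needed.
4 time slots suffice: Research=2, Legal=2, Ops=3, Budget=1, Design=3, IT=4, Planning=1, Finance=1, Audit=2. Every pair that conflicts lands in different time slots.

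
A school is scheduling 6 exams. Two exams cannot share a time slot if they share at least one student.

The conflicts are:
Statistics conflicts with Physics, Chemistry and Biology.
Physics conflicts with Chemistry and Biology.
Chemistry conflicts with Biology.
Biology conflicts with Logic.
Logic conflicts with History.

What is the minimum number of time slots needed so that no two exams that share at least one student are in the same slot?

Statistics, Physics, Chemistry, Biology are mutually in conflict, so at least 4 time slots are needed.
Using 4 time slots: Statistics=2, Physics=4, Chemistry=3, Biology=1, Logic=2, History=1. Every pair that conflicts lands in different time slots.

4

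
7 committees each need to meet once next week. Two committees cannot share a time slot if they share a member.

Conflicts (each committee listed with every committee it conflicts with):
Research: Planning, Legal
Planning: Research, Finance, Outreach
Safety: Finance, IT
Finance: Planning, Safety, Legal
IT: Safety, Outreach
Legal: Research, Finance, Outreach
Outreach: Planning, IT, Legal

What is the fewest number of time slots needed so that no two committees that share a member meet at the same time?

The cycle IT-Safety-Finance-Planning-Outreach-IT has odd length 5, so it cannot be 2-colored; at least 3 time slots are needed.
Using 3 time slots: Research=1, Planning=2, Safety=2, Finance=1, IT=3, Legal=2, Outreach=1. Each listed conflict is separated.

3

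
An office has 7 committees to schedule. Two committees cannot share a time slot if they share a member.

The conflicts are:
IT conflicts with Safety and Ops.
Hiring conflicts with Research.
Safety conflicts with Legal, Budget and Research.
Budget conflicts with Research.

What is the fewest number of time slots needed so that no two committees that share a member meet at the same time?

Safety, Budget, Research all conflict with each other, so at least 3 time slots are needed.
A valid assignment using 3 time slots: IT=2, Hiring=1, Safety=1, Legal=2, Budget=3, Ops=1, Research=2. No two conflicting committees share a time slot.

3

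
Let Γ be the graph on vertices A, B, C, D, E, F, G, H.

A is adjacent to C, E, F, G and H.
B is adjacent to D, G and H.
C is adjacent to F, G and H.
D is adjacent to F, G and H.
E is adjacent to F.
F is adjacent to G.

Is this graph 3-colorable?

No

A, C, F, G are pairwise adjacent (a clique of size 4), so at least 4 colors are needed.
So 3 colors are not enough.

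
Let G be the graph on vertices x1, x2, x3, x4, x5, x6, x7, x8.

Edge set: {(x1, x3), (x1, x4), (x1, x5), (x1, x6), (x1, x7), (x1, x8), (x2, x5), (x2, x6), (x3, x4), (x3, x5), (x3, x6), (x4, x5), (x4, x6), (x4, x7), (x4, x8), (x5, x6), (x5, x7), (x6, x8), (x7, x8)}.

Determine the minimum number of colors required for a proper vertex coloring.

5

x1, x3, x4, x5, x6 are mutually adjacent (a clique of size 5), so at least 5 colors are needed.
A valid assignment using 5 colors: x1=1, x2=1, x3=5, x4=4, x5=2, x6=3, x7=3, x8=2. Every edge joins two different colors.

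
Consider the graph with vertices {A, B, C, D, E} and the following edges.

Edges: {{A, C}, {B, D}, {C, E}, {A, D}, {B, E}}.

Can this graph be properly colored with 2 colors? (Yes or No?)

The cycle D-A-C-E-B-D has odd length 5, so it cannot be 2-colored; at least 3 colors are needed.
So 2 colors are not enough.

No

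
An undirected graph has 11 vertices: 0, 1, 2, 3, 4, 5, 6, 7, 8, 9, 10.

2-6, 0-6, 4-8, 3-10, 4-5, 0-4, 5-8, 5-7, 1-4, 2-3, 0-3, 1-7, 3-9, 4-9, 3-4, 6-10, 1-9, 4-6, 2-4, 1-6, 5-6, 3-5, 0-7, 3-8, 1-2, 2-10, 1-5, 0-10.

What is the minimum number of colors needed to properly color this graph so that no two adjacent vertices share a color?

3, 4, 5, 8 are pairwise adjacent (a clique of size 4), so at least 4 colors are needed.
4 colors suffice: color red → {4, 7, 10}; color blue → {3, 6}; color green → {0, 2, 5, 9}; color yellow → {1, 8}. Every edge joins two different colors.

4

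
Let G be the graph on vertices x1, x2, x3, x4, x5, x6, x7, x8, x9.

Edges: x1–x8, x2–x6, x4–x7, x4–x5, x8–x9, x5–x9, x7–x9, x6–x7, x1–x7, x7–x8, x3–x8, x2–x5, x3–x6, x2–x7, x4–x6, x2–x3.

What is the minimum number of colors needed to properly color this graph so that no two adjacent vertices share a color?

x2, x6, x7 form a triangle, so at least 3 colors are needed.
3 colors suffice: x1=3, x2=2, x3=1, x4=2, x5=1, x6=3, x7=1, x8=2, x9=3. No two adjacent vertices share a color.

3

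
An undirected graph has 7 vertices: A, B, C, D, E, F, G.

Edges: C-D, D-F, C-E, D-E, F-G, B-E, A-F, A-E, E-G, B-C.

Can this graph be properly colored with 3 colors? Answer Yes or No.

Yes

The chromatic number is 3. C, D, E are pairwise adjacent, so at least 3 colors are needed.
3 colors suffice: color 1 → {E, F}; color 2 → {A, B, D, G}; color 3 → {C}.
That is already a proper 3-coloring.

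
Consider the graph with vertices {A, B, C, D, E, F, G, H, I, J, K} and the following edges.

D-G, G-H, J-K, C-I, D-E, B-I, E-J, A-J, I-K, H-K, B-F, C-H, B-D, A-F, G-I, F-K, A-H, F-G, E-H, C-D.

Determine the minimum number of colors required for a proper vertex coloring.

C and H are adjacent, so at least 2 colors are needed.
A valid assignment using 2 colors: A=2, B=2, C=2, D=1, E=2, F=1, G=2, H=1, I=1, J=1, K=2. No two adjacent vertices share a color.

2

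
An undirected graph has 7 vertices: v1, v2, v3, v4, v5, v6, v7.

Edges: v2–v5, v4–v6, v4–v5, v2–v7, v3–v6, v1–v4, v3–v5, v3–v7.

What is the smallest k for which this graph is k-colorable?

2

v2 and v7 are adjacent, so at least 2 colors are needed.
One proper 2-coloring: v1=B, v2=R, v3=R, v4=R, v5=B, v6=B, v7=B. Every edge joins two different colors.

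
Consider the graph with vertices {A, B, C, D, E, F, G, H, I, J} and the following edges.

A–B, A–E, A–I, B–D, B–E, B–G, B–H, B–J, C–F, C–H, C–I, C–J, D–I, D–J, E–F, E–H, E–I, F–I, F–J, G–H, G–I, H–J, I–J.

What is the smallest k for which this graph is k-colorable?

C, F, I, J are mutually adjacent (a clique of size 4), so at least 4 colors are needed.
4 colors suffice: color red → {B, I}; color blue → {E, G, J}; color green → {A, D, F, H}; color yellow → {C}. No two adjacent vertices share a color.

4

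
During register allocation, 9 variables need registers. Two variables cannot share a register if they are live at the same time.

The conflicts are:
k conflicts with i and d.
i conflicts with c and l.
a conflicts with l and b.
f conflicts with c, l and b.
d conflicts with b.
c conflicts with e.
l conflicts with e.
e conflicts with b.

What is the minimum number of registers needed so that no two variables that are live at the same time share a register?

d and b conflict, so at least 2 registers are needed.
2 registers suffice: register 1 → {k, c, l, b}; register 2 → {i, a, f, d, e}. No two conflicting variables share a register.

2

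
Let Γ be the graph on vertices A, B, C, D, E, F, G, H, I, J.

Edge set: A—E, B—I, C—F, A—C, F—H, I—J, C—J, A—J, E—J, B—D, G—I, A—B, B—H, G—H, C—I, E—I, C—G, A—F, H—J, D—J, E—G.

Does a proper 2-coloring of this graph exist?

No

A, C, J are pairwise adjacent, so at least 3 colors are needed.
So 2 colors are not enough.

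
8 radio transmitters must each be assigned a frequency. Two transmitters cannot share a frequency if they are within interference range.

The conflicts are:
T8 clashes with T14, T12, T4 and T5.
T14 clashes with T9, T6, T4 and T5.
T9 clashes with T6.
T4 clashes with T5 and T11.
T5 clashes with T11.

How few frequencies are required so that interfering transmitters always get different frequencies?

T8, T14, T4, T5 all conflict with each other, so at least 4 frequencies are needed.
4 frequencies suffice: T8=2, T14=1, T9=2, T12=1, T6=3, T4=4, T5=3, T11=1. Each listed conflict is separated.

4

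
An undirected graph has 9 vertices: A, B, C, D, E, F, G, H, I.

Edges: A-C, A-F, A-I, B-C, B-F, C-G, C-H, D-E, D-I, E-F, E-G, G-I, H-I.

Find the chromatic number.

The cycle C-B-F-E-G-C has odd length 5, so it cannot be 2-colored; at least 3 colors are needed.
3 colors suffice: color 1 → {C, F, I}; color 2 → {A, B, E, H}; color 3 → {D, G}. Every edge joins two different colors.

3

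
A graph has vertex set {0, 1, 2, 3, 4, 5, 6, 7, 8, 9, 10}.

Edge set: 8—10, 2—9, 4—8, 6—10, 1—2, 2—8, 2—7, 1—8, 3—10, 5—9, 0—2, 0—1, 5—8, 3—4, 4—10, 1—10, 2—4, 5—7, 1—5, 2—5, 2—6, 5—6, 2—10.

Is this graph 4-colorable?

The chromatic number is 4. 1, 2, 8, 10 form a clique, so at least 4 colors are needed.
4 colors suffice: color a → {2, 3}; color b → {0, 5, 10}; color c → {1, 4, 6, 7, 9}; color d → {8}.
That is already a proper 4-coloring.

Yes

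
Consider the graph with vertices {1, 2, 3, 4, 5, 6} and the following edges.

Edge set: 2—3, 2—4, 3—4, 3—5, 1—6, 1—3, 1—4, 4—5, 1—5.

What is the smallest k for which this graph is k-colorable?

4

1, 3, 4, 5 are mutually adjacent (a clique of size 4), so at least 4 colors are needed.
4 colors suffice: 1=red, 2=red, 3=green, 4=blue, 5=yellow, 6=blue. Every edge joins two different colors.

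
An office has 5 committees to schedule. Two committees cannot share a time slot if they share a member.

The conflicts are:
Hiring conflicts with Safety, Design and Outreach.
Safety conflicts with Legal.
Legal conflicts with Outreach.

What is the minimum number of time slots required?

2

Legal and Outreach conflict, so at least 2 time slots are needed.
2 time slots suffice: time slot 1 → {Hiring, Legal}; time slot 2 → {Safety, Design, Outreach}. No two conflicting committees share a time slot.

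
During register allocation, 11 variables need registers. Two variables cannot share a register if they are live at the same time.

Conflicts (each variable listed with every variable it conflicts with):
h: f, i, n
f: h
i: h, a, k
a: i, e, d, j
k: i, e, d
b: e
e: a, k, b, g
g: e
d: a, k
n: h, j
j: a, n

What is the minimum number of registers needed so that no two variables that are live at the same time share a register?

3

The cycle a-i-h-n-j-a has odd length 5, so it cannot be 2-colored; at least 3 registers are needed.
3 registers suffice: register 1 → {h, e, d, j}; register 2 → {f, a, k, b, g, n}; register 3 → {i}. Each listed conflict is separated.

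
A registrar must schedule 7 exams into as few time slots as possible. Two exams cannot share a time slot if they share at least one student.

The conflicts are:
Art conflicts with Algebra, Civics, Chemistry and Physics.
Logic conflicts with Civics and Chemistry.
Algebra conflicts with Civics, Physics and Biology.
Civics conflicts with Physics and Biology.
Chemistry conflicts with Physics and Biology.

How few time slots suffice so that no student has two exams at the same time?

Art, Algebra, Civics, Physics pairwise conflict, so at least 4 time slots are needed.
4 time slots suffice: time slot 1 → {Civics, Chemistry}; time slot 2 → {Art, Logic, Biology}; time slot 3 → {Physics}; time slot 4 → {Algebra}. Each listed conflict is separated.

4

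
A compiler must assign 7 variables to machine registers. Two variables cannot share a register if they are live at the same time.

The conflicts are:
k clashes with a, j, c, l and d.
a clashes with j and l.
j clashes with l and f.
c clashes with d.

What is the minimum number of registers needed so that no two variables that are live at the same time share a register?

4

k, a, j, l all conflict with each other, so at least 4 registers are needed.
A valid assignment using 4 registers: k=1, a=3, j=2, c=3, l=4, f=1, d=2. Every pair that conflicts lands in different registers.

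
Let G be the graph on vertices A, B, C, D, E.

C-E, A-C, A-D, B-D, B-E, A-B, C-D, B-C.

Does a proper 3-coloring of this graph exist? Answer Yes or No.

A, B, C, D are mutually adjacent (a clique of size 4), so at least 4 colors are needed.
So 3 colors are not enough.

No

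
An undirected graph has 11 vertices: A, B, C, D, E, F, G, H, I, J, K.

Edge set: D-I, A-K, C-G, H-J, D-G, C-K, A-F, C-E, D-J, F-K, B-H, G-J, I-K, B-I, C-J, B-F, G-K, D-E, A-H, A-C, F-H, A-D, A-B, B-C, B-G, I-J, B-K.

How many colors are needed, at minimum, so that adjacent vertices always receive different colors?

A, B, F, K are mutually adjacent (a clique of size 4), so at least 4 colors are needed.
One proper 4-coloring: A=4, B=1, C=2, D=2, E=1, F=2, G=4, H=3, I=4, J=1, K=3. Every edge joins two different colors.

4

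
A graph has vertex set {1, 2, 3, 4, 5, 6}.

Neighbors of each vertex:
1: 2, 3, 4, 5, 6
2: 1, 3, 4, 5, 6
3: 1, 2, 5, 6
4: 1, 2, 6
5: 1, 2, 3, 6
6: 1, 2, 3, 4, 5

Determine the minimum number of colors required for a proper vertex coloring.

1, 2, 3, 5, 6 are mutually adjacent (a clique of size 5), so at least 5 colors are needed.
5 colors suffice: color red → {6}; color blue → {2}; color green → {1}; color yellow → {4, 5}; color purple → {3}. No two adjacent vertices share a color.

5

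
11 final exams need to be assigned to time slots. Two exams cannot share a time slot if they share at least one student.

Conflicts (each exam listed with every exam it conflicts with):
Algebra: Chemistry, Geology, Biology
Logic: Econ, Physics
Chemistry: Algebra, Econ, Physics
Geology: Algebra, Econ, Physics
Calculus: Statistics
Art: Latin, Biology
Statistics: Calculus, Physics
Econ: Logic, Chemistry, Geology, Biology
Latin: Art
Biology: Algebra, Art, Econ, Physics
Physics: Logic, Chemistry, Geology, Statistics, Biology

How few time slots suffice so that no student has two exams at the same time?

Statistics and Physics conflict, so at least 2 time slots are needed.
2 time slots suffice: time slot 1 → {Algebra, Calculus, Art, Econ, Physics}; time slot 2 → {Logic, Chemistry, Geology, Statistics, Latin, Biology}. No two conflicting exams share a time slot.

2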